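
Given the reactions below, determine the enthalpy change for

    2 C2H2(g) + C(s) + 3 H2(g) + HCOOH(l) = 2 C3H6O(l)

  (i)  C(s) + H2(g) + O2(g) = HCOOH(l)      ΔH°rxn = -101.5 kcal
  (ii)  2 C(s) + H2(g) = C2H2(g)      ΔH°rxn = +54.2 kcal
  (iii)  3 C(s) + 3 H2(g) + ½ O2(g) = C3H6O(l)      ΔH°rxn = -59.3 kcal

(i) reversed: +101.5 kcal
(ii) reversed and × 2: (-2)·(+54.2) = -108.4 kcal
(iii) × 2: (2)·(-59.3) = -118.6 kcal
Summing the manipulated equations, ΔH°rxn = (-1)·(-101.5) + (-2)·(+54.2) + (2)·(-59.3) = -125.5 kcal

ΔH°rxn = -125.5 kcal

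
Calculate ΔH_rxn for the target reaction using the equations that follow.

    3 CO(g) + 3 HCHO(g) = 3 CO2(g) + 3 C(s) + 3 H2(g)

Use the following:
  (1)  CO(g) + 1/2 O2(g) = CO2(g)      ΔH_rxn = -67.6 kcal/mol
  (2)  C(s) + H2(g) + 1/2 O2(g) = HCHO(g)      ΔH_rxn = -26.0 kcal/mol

ΔH_rxn = -124.8 kcal/mol

(1) × 3 (scale by 3 for the 3 CO(g)): (3)·(-67.6) = -202.8 kcal/mol
(2) reversed and × 3 (HCHO(g) must end up as a reactant; ×3 to match 3 HCHO(g) in the target): (-3)·(-26.0) = +78.0 kcal/mol
ΔH_rxn = (3)·(-67.6) + (-3)·(-26.0) = -124.8 kcal/mol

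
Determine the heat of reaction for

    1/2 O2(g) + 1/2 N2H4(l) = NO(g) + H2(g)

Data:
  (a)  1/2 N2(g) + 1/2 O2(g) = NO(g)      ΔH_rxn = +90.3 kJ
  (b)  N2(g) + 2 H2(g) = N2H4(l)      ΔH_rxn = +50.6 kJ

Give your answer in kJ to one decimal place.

(a) as written (NO(g) already on the product side): +90.3 kJ
(b) reversed and × 1/2 (reverse to put N2H4(l) on the reactant side; scale by 1/2 for the 1/2 N2H4(l)): (-1/2)·(+50.6) = -25.3 kJ
Summing the manipulated equations, ΔH_rxn = (1)·(+90.3) + (-1/2)·(+50.6) = 65.0 kJ

ΔH_rxn = 65.0 kJ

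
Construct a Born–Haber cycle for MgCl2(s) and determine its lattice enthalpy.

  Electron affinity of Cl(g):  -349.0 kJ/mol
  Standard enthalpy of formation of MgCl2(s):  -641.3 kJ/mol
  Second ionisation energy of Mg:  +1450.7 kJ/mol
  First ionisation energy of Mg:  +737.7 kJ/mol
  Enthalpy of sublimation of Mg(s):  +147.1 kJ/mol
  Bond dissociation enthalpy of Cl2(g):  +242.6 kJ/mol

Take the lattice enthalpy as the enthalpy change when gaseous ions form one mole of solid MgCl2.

ΔHf° = 1·ΔHsub + 1·(ΣIE) + 1·D(Cl2) + 2·EA + U
-641.3 = 1·(+147.1) + 1·(+2188.4) + 1·(+242.6) + 2·(-349.0) + U
U = -641.3 − (+1880.1) = -2521.4 kJ/mol

U = -2521.4 kJ/mol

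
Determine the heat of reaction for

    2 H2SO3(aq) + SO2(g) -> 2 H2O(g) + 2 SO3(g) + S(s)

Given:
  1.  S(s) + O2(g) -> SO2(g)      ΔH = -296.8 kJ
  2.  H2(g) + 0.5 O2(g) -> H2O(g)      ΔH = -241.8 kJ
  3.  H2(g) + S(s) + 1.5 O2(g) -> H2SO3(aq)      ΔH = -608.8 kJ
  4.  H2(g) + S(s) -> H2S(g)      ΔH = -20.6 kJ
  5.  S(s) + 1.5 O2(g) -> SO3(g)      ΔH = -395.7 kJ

eq. 1 reversed: +296.8 kJ
eq. 2 × 2: (2)·(-241.8) = -483.6 kJ
eq. 3 reversed and × 2: (-2)·(-608.8) = +1217.6 kJ
eq. 4: not needed.
eq. 5 × 2: (2)·(-395.7) = -791.4 kJ
Since enthalpy is a state function, ΔH = (+296.8) + (-483.6) + (+1217.6) + (-791.4) = 239.4 kJ

ΔH = 239.4 kJ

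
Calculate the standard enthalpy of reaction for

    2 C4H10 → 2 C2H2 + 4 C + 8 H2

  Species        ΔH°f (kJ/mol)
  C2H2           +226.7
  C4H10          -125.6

ΔH_rxn = 704.6 kJ/mol

Products: 2·(+226.7) + 4·(+0.0) + 8·(+0.0) = +453.4
Reactants: 2·(-125.6) = -251.2
ΔH_rxn = (+453.4) − (-251.2) = 704.6 kJ/mol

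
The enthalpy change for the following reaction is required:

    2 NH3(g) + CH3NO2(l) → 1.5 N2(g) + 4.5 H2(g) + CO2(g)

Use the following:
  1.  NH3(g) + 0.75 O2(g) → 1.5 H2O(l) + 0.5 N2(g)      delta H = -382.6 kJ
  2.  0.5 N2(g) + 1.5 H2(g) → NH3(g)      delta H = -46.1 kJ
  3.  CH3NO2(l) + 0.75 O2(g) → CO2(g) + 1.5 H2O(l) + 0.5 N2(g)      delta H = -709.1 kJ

eq. 1 reversed: +382.6 kJ
eq. 2 reversed and × 3 (H2(g) must end up as a product; ×3 to match 9/2 H2(g) in the target): (-3)·(-46.1) = +138.3 kJ
eq. 3 as written (CH3NO2(l) already on the reactant side): -709.1 kJ
delta H = (-1)·(-382.6) + (-3)·(-46.1) + (1)·(-709.1) = -188.2 kJ

delta H = -188.2 kJ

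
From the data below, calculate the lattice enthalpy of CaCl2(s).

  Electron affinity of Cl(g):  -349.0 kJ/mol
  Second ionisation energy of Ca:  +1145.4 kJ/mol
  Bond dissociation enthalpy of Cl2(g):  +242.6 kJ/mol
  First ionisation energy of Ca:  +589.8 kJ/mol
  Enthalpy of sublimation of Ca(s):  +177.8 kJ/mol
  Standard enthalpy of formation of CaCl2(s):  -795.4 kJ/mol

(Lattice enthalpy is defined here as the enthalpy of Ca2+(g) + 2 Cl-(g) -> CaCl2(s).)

ΔHf° = 1·ΔHsub + 1·(ΣIE) + 1·D(Cl2) + 2·EA + U
-795.4 = 1·(+177.8) + 1·(+1735.2) + 1·(+242.6) + 2·(-349.0) + U
U = -795.4 − (+1457.6) = -2253.0 kJ/mol

U = -2253.0 kJ/mol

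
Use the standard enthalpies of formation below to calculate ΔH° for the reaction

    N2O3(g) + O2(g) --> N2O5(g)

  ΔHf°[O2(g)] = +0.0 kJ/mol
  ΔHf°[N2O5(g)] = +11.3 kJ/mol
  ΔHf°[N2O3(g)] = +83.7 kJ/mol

ΔH° = -72.4 kJ/mol

ΔH°rxn = Σ nΔHf°(products) − Σ nΔHf°(reactants).
Products: 1·(+11.3) = +11.3
Reactants: 1·(+83.7) + 1·(+0.0) = +83.7
ΔH° = (+11.3) − (+83.7) = -72.4 kJ/mol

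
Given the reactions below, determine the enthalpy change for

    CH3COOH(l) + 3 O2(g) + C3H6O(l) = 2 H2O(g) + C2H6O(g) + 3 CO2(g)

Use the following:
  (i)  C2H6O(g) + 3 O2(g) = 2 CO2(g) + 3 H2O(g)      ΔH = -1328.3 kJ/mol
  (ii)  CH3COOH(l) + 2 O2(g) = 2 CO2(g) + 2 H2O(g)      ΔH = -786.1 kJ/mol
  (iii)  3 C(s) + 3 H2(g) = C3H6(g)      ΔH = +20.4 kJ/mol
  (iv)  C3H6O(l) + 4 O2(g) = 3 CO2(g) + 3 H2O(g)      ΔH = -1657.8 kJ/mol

ΔH = -1115.6 kJ/mol

(i) reversed: +1328.3 kJ/mol
(ii) as written: -786.1 kJ/mol
(iii): not needed.
(iv) as written: -1657.8 kJ/mol
Since enthalpy is a state function, ΔH = (-1)·(-1328.3) + (1)·(-786.1) + (1)·(-1657.8) = -1115.6 kJ/mol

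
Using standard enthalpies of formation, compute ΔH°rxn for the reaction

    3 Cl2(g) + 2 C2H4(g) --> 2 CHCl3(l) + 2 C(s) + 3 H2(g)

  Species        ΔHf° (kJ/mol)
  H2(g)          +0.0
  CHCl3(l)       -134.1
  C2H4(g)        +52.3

Products: 2·(-134.1) + 2·(+0.0) + 3·(+0.0) = -268.2
Reactants: 3·(+0.0) + 2·(+52.3) = +104.6
ΔH°rxn = (-268.2) − (+104.6) = -372.8 kJ/mol

ΔH°rxn = -372.8 kJ/mol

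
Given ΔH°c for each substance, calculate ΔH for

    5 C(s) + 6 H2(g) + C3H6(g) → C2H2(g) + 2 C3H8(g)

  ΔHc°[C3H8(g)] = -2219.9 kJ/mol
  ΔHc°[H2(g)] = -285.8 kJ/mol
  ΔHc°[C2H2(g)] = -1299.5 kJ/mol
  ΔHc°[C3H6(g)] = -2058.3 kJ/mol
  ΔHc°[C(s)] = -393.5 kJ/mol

ΔH = -1.3 kJ/mol

Using ΔH = Σ nΔHc°(reactants) − Σ nΔHc°(products):
= [5·(-393.5) + 6·(-285.8) + 1·(-2058.3)] − [1·(-1299.5) + 2·(-2219.9)]
= -1.3 kJ/mol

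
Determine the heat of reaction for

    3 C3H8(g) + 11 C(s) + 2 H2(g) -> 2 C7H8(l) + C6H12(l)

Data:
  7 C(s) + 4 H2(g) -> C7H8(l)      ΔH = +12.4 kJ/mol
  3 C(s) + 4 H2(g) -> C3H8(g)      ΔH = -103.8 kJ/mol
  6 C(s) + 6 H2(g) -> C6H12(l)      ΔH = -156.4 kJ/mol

equation 1 × 2: (2)·(+12.4) = +24.8 kJ/mol
equation 2 reversed and × 3: (-3)·(-103.8) = +311.4 kJ/mol
equation 3 as written: -156.4 kJ/mol
ΔH = (2)·(+12.4) + (-3)·(-103.8) + (1)·(-156.4) = 179.8 kJ/mol

ΔH = 179.8 kJ/mol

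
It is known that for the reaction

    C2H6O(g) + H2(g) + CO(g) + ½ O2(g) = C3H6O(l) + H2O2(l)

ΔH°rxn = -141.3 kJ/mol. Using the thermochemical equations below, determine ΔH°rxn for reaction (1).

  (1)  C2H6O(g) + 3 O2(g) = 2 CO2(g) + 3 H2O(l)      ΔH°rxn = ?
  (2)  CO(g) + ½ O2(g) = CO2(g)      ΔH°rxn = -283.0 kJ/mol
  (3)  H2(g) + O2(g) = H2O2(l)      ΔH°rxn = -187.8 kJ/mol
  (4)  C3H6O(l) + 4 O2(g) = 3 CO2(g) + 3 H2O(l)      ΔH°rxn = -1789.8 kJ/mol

ΔH°rxn = -1460.3 kJ/mol

(1) as written: contributes x
(2) as written: -283.0 kJ/mol
(3) as written: -187.8 kJ/mol
(4) reversed: +1789.8 kJ/mol
-141.3 = (-283.0) + (-187.8) + (+1789.8) + x
x = (-141.3 − (+1319.0)) / (1) = -1460.3 kJ/mol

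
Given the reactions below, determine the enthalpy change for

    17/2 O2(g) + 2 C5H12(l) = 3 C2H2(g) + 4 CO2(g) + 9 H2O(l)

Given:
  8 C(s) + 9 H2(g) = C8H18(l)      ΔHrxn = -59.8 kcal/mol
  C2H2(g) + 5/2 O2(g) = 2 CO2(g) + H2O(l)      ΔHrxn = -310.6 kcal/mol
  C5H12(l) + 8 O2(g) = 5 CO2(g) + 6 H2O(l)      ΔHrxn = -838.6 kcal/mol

ΔHrxn = -745.4 kcal/mol

equation 1: not needed.
equation 2 reversed and × 3: (-3)·(-310.6) = +931.8 kcal/mol
equation 3 × 2: (2)·(-838.6) = -1677.2 kcal/mol
ΔHrxn = (-3)·(-310.6) + (2)·(-838.6) = -745.4 kcal/mol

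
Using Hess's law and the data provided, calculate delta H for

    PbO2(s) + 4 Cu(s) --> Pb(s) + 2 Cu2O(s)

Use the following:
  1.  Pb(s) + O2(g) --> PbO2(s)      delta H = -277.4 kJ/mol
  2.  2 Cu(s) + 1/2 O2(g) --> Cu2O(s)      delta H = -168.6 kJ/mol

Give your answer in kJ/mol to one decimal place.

delta H = -59.8 kJ/mol

eq. 1 reversed: +277.4 kJ/mol
eq. 2 × 2: (2)·(-168.6) = -337.2 kJ/mol
Summing the manipulated equations, delta H = (-1)·(-277.4) + (2)·(-168.6) = -59.8 kJ/mol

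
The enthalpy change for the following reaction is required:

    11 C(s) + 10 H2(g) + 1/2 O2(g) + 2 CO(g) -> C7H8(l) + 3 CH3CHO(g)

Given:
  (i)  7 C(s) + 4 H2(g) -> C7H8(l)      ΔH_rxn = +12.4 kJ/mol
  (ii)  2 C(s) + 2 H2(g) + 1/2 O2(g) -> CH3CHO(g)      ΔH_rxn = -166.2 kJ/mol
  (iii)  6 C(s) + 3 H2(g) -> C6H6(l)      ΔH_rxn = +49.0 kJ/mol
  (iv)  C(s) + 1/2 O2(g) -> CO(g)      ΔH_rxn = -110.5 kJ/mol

(i) as written (C7H8(l) already on the product side): +12.4 kJ/mol
(ii) × 3 (×3 to match 3 CH3CHO(g) in the target): (3)·(-166.2) = -498.6 kJ/mol
(iii): not needed (C6H6(l) appears nowhere else).
(iv) reversed and × 2 (CO(g) must end up as a reactant; scale by 2 for the 2 CO(g)): (-2)·(-110.5) = +221.0 kJ/mol
ΔH_rxn = (+12.4) + (-498.6) + (+221.0) = -265.2 kJ/mol

ΔH_rxn = -265.2 kJ/mol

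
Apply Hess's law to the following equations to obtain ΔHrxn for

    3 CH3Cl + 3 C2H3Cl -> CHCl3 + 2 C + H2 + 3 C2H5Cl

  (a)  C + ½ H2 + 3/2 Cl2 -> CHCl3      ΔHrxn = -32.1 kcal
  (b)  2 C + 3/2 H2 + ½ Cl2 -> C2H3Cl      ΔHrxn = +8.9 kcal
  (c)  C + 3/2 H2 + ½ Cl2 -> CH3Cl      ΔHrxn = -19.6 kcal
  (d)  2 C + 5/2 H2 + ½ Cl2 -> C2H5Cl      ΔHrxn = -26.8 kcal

(a) as written (CHCl3 already on the product side): -32.1 kcal
(b) reversed and × 3 (C2H3Cl must end up as a reactant; scale by 3 for the 3 C2H3Cl): (-3)·(+8.9) = -26.7 kcal
(c) reversed and × 3 (CH3Cl must end up as a reactant; ×3 to match 3 CH3Cl in the target): (-3)·(-19.6) = +58.8 kcal
(d) × 3 (×3 to match 3 C2H5Cl in the target): (3)·(-26.8) = -80.4 kcal
Summing the manipulated equations, ΔHrxn = (1)·(-32.1) + (-3)·(+8.9) + (-3)·(-19.6) + (3)·(-26.8) = -80.4 kcal

ΔHrxn = -80.4 kcal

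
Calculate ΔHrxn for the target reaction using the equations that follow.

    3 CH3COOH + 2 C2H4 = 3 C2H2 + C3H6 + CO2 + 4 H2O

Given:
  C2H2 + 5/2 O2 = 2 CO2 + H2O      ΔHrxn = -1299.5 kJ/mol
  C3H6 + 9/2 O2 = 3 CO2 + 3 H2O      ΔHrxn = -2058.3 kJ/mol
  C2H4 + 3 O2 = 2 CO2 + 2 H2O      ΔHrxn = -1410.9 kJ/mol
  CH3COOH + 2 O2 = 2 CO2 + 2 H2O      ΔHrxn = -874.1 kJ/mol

equation 1 reversed and × 3 (reverse to put C2H2 on the product side; scale by 3 for the 3 C2H2): (-3)·(-1299.5) = +3898.5 kJ/mol
equation 2 reversed (C3H6 must end up as a product): +2058.3 kJ/mol
equation 3 × 2 (scale by 2 for the 2 C2H4): (2)·(-1410.9) = -2821.8 kJ/mol
equation 4 × 3 (scale by 3 for the 3 CH3COOH): (3)·(-874.1) = -2622.3 kJ/mol
Summing the manipulated equations, ΔHrxn = (-3)·(-1299.5) + (-1)·(-2058.3) + (2)·(-1410.9) + (3)·(-874.1) = 512.7 kJ/mol

ΔHrxn = 512.7 kJ/mol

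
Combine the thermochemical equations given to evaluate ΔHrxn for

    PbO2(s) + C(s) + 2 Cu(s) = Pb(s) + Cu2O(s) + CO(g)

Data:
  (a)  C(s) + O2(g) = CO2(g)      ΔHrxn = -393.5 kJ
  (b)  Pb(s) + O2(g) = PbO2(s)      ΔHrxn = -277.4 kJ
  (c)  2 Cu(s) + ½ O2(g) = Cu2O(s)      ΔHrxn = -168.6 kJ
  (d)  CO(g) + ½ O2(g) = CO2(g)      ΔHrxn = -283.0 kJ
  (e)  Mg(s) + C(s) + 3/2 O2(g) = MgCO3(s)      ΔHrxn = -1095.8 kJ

(a) as written: -393.5 kJ
(b) reversed (PbO2(s) must end up as a reactant): +277.4 kJ
(c) as written (Cu2O(s) already on the product side): -168.6 kJ
(d) reversed (reverse to put CO(g) on the product side): +283.0 kJ
(e): not needed (MgCO3(s) appears nowhere else).
Summing the manipulated equations, ΔHrxn = (1)·(-393.5) + (-1)·(-277.4) + (1)·(-168.6) + (-1)·(-283.0) = -1.7 kJ

ΔHrxn = -1.7 kJ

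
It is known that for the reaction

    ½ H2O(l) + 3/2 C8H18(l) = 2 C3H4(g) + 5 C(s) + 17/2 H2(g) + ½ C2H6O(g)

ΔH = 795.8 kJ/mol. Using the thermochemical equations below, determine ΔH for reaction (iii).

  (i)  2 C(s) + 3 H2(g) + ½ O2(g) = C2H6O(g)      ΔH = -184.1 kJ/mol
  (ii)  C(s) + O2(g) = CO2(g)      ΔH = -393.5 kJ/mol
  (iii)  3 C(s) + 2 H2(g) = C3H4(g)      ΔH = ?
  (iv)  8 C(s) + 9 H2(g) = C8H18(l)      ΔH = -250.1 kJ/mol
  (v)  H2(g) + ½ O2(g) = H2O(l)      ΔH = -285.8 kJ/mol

(i) × 1/2 (scale by 1/2 for the 1/2 C2H6O(g)): (1/2)·(-184.1) = -92.05 kJ/mol
(ii): not needed (CO2(g) appears nowhere else).
(iii) × 2 (×2 to match 2 C3H4(g) in the target): contributes 2·x
(iv) reversed and × 3/2 (reverse to put C8H18(l) on the reactant side; ×3/2 to match 3/2 C8H18(l) in the target): (-3/2)·(-250.1) = +375.15 kJ/mol
(v) reversed and × 1/2 (H2O(l) must end up as a reactant; ×1/2 to match 1/2 H2O(l) in the target): (-1/2)·(-285.8) = +142.9 kJ/mol
+795.8 = (-92.05) + (+375.15) + (+142.9) + 2·x
x = (+795.8 − (+426.0)) / (2) = 184.9 kJ/mol

ΔH = 184.9 kJ/mol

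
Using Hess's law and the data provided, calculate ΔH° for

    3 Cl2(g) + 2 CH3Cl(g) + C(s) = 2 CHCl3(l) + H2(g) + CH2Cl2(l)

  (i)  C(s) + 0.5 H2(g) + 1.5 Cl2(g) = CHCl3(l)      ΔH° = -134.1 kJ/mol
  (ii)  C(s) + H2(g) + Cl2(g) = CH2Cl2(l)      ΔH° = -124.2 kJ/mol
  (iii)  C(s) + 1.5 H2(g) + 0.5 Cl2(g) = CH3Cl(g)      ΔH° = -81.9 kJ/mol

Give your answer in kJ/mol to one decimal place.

(i) × 2 (scale by 2 for the 2 CHCl3(l)): (2)·(-134.1) = -268.2 kJ/mol
(ii) as written (CH2Cl2(l) already on the product side): -124.2 kJ/mol
(iii) reversed and × 2 (CH3Cl(g) must end up as a reactant; scale by 2 for the 2 CH3Cl(g)): (-2)·(-81.9) = +163.8 kJ/mol
Combining the equations, ΔH° = (-268.2) + (-124.2) + (+163.8) = -228.6 kJ/mol

ΔH° = -228.6 kJ/mol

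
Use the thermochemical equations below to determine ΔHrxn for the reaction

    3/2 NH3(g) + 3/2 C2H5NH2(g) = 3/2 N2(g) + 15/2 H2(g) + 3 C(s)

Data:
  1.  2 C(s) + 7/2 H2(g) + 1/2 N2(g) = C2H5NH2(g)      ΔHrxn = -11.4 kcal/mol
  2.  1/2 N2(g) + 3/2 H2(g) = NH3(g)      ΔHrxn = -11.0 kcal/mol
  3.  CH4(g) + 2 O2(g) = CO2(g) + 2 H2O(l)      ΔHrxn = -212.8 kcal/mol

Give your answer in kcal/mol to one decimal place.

ΔHrxn = 33.6 kcal/mol

eq. 1 reversed and × 3/2 (C2H5NH2(g) must end up as a reactant; scale by 3/2 for the 3/2 C2H5NH2(g)): (-3/2)·(-11.4) = +17.1 kcal/mol
eq. 2 reversed and × 3/2 (NH3(g) must end up as a reactant; scale by 3/2 for the 3/2 NH3(g)): (-3/2)·(-11.0) = +16.5 kcal/mol
eq. 3: not needed (O2(g) appears nowhere else).
ΔHrxn = (+17.1) + (+16.5) = 33.6 kcal/mol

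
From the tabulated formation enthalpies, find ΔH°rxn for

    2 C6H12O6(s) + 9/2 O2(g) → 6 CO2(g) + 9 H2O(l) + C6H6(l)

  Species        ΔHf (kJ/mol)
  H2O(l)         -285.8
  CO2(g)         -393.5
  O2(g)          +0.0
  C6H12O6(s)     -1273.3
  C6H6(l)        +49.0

Products: 6·(-393.5) + 9·(-285.8) + 1·(+49.0) = -4884.2
Reactants: 2·(-1273.3) + 9/2·(+0.0) = -2546.6
ΔH°rxn = (-4884.2) − (-2546.6) = -2337.6 kJ/mol

ΔH°rxn = -2337.6 kJ/mol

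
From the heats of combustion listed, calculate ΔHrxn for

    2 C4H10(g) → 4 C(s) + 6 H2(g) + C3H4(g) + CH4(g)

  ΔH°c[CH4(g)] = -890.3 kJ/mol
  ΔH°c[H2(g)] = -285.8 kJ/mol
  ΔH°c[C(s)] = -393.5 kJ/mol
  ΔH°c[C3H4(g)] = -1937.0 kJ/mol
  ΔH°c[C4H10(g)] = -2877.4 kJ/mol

With combustion enthalpies, reactants minus products:
= [2·(-2877.4)] − [4·(-393.5) + 6·(-285.8) + 1·(-1937.0) + 1·(-890.3)]
= 361.3 kJ/mol

ΔHrxn = 361.3 kJ/mol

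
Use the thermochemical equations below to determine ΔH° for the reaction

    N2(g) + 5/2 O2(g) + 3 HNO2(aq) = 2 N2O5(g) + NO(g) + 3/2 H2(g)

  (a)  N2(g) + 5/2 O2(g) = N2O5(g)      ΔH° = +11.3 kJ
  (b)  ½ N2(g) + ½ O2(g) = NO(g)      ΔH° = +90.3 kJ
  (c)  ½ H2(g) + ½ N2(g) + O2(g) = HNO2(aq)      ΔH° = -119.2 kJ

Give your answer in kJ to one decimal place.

(a) × 2 (scale by 2 for the 2 N2O5(g)): (2)·(+11.3) = +22.6 kJ
(b) as written (NO(g) already on the product side): +90.3 kJ
(c) reversed and × 3 (reverse to put HNO2(aq) on the reactant side; scale by 3 for the 3 HNO2(aq)): (-3)·(-119.2) = +357.6 kJ
ΔH° = (2)·(+11.3) + (1)·(+90.3) + (-3)·(-119.2) = 470.5 kJ

ΔH° = 470.5 kJ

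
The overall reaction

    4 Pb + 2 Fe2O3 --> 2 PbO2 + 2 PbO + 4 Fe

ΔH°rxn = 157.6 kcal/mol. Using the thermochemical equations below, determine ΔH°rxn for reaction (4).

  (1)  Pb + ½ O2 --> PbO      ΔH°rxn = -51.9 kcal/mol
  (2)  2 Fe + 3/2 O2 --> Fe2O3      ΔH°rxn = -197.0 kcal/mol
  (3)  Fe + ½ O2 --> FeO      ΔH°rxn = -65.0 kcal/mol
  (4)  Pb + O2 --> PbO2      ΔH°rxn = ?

(1) × 2 (scale by 2 for the 2 PbO): (2)·(-51.9) = -103.8 kcal/mol
(2) reversed and × 2 (Fe2O3 must end up as a reactant; scale by 2 for the 2 Fe2O3): (-2)·(-197.0) = +394.0 kcal/mol
(3): not needed (FeO appears nowhere else).
(4) × 2 (scale by 2 for the 2 PbO2): contributes 2·x
+157.6 = (-103.8) + (+394.0) + 2·x
x = (+157.6 − (+290.2)) / (2) = -66.3 kcal/mol

ΔH°rxn = -66.3 kcal/mol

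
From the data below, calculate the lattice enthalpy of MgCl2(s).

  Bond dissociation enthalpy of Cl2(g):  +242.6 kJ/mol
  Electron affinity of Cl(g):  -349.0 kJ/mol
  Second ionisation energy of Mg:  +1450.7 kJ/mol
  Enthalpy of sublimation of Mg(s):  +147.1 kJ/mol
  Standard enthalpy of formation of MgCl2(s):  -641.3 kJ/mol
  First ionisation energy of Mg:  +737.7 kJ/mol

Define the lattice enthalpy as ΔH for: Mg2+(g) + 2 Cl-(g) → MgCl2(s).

U = -2521.4 kJ/mol

ΔHf° = 1·ΔHsub + 1·(ΣIE) + 1·D(Cl2) + 2·EA + U
-641.3 = 1·(+147.1) + 1·(+2188.4) + 1·(+242.6) + 2·(-349.0) + U
U = -641.3 − (+1880.1) = -2521.4 kJ/mol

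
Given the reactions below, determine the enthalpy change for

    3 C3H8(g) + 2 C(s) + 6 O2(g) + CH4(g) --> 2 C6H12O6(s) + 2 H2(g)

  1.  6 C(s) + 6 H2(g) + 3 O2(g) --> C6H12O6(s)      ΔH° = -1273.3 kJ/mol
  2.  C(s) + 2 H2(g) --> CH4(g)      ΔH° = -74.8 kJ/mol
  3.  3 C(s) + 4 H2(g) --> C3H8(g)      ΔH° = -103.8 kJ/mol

ΔH° = -2160.4 kJ/mol

eq. 1 × 2: (2)·(-1273.3) = -2546.6 kJ/mol
eq. 2 reversed: +74.8 kJ/mol
eq. 3 reversed and × 3: (-3)·(-103.8) = +311.4 kJ/mol
Summing the manipulated equations, ΔH° = (-2546.6) + (+74.8) + (+311.4) = -2160.4 kJ/mol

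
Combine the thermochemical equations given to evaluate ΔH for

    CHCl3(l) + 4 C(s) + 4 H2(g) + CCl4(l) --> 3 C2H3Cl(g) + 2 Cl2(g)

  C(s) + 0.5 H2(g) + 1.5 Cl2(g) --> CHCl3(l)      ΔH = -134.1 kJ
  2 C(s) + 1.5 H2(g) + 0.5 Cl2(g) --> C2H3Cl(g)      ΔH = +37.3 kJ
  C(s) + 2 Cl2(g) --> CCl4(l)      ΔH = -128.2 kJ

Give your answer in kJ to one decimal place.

equation 1 reversed (reverse to put CHCl3(l) on the reactant side): +134.1 kJ
equation 2 × 3 (×3 to match 3 C2H3Cl(g) in the target): (3)·(+37.3) = +111.9 kJ
equation 3 reversed (reverse to put CCl4(l) on the reactant side): +128.2 kJ
Summing the manipulated equations, ΔH = (-1)·(-134.1) + (3)·(+37.3) + (-1)·(-128.2) = 374.2 kJ

ΔH = 374.2 kJ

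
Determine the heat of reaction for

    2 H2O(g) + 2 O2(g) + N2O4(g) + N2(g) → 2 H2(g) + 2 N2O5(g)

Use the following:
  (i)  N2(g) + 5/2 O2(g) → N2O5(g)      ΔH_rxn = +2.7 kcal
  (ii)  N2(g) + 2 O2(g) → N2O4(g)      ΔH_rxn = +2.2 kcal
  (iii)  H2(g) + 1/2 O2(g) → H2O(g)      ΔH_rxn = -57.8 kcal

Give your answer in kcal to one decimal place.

ΔH_rxn = 118.8 kcal

(i) × 2: (2)·(+2.7) = +5.4 kcal
(ii) reversed: -2.2 kcal
(iii) reversed and × 2: (-2)·(-57.8) = +115.6 kcal
Combining the equations, ΔH_rxn = (+5.4) + (-2.2) + (+115.6) = 118.8 kcal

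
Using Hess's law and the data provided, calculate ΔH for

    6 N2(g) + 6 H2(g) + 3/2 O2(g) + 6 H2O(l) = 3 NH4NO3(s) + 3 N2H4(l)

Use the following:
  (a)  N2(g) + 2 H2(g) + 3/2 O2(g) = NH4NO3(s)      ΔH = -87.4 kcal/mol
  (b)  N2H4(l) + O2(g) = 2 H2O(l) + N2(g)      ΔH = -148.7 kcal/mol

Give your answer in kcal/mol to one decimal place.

ΔH = 183.9 kcal/mol

(a) × 3: (3)·(-87.4) = -262.2 kcal/mol
(b) reversed and × 3: (-3)·(-148.7) = +446.1 kcal/mol
ΔH = (-262.2) + (+446.1) = 183.9 kcal/mol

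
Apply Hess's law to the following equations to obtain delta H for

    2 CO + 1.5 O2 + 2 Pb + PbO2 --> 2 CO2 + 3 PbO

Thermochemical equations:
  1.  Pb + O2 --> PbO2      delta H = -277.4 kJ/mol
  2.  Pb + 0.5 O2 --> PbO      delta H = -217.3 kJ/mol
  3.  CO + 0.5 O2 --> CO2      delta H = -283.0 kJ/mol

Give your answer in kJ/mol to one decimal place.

delta H = -940.5 kJ/mol

eq. 1 reversed: +277.4 kJ/mol
eq. 2 × 3: (3)·(-217.3) = -651.9 kJ/mol
eq. 3 × 2: (2)·(-283.0) = -566.0 kJ/mol
Combining the equations, delta H = (+277.4) + (-651.9) + (-566.0) = -940.5 kJ/mol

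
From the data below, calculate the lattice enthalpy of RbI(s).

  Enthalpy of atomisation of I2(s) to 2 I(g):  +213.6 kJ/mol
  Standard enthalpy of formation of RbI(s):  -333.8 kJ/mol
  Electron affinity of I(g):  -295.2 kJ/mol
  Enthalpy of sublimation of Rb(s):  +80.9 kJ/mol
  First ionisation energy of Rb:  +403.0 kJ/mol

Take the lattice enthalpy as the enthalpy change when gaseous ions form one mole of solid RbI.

U = -629.3 kJ/mol

ΔHf° = 1·ΔHsub + 1·(ΣIE) + 1/2·D(I2) + 1·EA + U
-333.8 = 1·(+80.9) + 1·(+403.0) + 1/2·(+213.6) + 1·(-295.2) + U
U = -333.8 − (+295.5) = -629.3 kJ/mol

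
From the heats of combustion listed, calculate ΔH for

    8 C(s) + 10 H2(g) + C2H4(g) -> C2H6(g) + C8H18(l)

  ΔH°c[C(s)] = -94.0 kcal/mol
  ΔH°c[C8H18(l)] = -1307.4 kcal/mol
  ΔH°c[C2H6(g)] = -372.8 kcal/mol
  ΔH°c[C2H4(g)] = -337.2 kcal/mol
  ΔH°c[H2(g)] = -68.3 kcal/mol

ΔH = -92.0 kcal/mol

Using ΔH = Σ nΔHc°(reactants) − Σ nΔHc°(products):
= [8·(-94.0) + 10·(-68.3) + 1·(-337.2)] − [1·(-372.8) + 1·(-1307.4)]
= -92.0 kcal/mol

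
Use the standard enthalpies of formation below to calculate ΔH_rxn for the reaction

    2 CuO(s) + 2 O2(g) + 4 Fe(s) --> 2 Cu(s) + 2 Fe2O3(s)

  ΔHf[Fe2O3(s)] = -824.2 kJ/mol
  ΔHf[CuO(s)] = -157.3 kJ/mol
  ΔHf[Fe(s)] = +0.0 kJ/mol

Products: 2·(+0.0) + 2·(-824.2) = -1648.4
Reactants: 2·(-157.3) + 2·(+0.0) + 4·(+0.0) = -314.6
ΔH_rxn = (-1648.4) − (-314.6) = -1333.8 kJ/mol

ΔH_rxn = -1333.8 kJ/mol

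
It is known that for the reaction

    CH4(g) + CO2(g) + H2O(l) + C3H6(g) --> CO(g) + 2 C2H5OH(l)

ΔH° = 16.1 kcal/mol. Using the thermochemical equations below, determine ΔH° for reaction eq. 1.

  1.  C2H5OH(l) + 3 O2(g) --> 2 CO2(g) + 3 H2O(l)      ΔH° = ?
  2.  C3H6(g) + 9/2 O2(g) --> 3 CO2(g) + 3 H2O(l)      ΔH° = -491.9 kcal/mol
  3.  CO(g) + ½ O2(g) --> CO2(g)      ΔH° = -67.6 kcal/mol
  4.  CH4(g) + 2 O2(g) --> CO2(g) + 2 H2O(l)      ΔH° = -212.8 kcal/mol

eq. 1 reversed and × 2 (C2H5OH(l) must end up as a product; ×2 to match 2 C2H5OH(l) in the target): contributes −2·x
eq. 2 as written (C3H6(g) already on the reactant side): -491.9 kcal/mol
eq. 3 reversed (reverse to put CO(g) on the product side): +67.6 kcal/mol
eq. 4 as written (CH4(g) already on the reactant side): -212.8 kcal/mol
+16.1 = (-491.9) + (+67.6) + (-212.8) − 2·x
x = (+16.1 − (-637.1)) / (-2) = -326.6 kcal/mol

ΔH° = -326.6 kcal/mol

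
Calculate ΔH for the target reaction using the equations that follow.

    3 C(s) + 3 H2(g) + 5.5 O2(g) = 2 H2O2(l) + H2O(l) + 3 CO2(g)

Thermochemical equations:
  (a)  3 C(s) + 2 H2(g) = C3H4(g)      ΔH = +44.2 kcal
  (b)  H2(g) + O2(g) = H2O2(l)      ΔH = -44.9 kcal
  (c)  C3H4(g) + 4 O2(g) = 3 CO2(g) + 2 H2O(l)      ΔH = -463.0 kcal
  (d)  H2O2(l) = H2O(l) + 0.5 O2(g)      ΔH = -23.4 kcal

ΔH = -440.3 kcal

(a) as written (C(s) already on the reactant side): +44.2 kcal
(b) as written: -44.9 kcal
(c) as written (CO2(g) already on the product side): -463.0 kcal
(d) reversed: +23.4 kcal
Combining the equations, ΔH = (1)·(+44.2) + (1)·(-44.9) + (1)·(-463.0) + (-1)·(-23.4) = -440.3 kcal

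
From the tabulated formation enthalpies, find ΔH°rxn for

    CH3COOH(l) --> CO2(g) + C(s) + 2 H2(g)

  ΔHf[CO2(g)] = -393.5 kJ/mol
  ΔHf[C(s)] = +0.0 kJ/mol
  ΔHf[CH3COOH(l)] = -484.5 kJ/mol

ΔH°rxn = Σ nΔHf°(products) − Σ nΔHf°(reactants).
Products: 1·(-393.5) + 1·(+0.0) + 2·(+0.0) = -393.5
Reactants: 1·(-484.5) = -484.5
ΔH°rxn = (-393.5) − (-484.5) = 91.0 kJ/mol

ΔH°rxn = 91.0 kJ/mol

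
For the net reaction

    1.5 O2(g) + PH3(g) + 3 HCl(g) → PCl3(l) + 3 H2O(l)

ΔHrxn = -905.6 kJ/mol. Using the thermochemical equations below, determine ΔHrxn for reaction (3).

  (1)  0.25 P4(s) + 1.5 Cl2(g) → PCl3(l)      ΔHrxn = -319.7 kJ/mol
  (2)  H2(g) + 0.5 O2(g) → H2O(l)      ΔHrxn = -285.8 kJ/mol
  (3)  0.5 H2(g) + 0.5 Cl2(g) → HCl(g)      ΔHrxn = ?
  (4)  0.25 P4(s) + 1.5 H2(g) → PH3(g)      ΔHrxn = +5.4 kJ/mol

(1) as written (PCl3(l) already on the product side): -319.7 kJ/mol
(2) × 3 (×3 to match 3 H2O(l) in the target): (3)·(-285.8) = -857.4 kJ/mol
(3) reversed and × 3 (reverse to put HCl(g) on the reactant side; ×3 to match 3 HCl(g) in the target): contributes −3·x
(4) reversed (reverse to put PH3(g) on the reactant side): -5.4 kJ/mol
-905.6 = (-319.7) + (-857.4) + (-5.4) − 3·x
x = (-905.6 − (-1182.5)) / (-3) = -92.3 kJ/mol

ΔHrxn = -92.3 kJ/mol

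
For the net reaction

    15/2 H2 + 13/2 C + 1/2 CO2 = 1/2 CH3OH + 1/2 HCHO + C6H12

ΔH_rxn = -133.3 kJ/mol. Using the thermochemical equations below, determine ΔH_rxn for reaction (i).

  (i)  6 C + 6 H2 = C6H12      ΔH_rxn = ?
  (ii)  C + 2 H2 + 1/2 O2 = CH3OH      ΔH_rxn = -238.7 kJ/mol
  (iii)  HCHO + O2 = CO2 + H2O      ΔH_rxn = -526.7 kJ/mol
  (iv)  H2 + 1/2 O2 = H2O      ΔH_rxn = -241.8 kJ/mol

(i) as written: contributes x
(ii) × 1/2: (1/2)·(-238.7) = -119.35 kJ/mol
(iii) reversed and × 1/2: (-1/2)·(-526.7) = +263.35 kJ/mol
(iv) × 1/2: (1/2)·(-241.8) = -120.9 kJ/mol
-133.3 = (-119.35) + (+263.35) + (-120.9) + x
x = (-133.3 − (+23.1)) / (1) = -156.4 kJ/mol

ΔH_rxn = -156.4 kJ/mol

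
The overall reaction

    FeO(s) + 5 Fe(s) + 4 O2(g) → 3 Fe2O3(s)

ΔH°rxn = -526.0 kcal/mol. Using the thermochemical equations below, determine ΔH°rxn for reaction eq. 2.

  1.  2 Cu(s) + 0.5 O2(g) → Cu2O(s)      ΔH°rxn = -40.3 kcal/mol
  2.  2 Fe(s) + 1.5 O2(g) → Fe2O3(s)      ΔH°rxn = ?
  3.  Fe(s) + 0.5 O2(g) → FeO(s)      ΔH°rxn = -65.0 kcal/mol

eq. 1: not needed.
eq. 2 × 3: contributes 3·x
eq. 3 reversed: +65.0 kcal/mol
-526.0 = (+65.0) + 3·x
x = (-526.0 − (+65.0)) / (3) = -197.0 kcal/mol

ΔH°rxn = -197.0 kcal/mol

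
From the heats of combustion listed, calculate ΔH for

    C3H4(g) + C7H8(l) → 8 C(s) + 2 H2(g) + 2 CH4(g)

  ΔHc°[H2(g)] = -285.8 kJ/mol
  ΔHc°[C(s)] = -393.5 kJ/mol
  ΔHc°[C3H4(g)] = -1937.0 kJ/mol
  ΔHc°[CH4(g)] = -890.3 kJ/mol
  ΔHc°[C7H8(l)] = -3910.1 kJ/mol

With combustion enthalpies, reactants minus products:
= [1·(-1937.0) + 1·(-3910.1)] − [8·(-393.5) + 2·(-285.8) + 2·(-890.3)]
= -346.9 kJ/mol

ΔH = -346.9 kJ/mol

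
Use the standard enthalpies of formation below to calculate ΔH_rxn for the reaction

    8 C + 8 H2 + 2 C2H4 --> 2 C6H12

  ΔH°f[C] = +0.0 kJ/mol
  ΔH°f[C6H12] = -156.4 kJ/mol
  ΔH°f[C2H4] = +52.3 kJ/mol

ΔH_rxn = -417.4 kJ/mol

ΔH°rxn = Σ nΔHf°(products) − Σ nΔHf°(reactants).
Products: 2·(-156.4) = -312.8
Reactants: 8·(+0.0) + 8·(+0.0) + 2·(+52.3) = +104.6
ΔH_rxn = (-312.8) − (+104.6) = -417.4 kJ/mol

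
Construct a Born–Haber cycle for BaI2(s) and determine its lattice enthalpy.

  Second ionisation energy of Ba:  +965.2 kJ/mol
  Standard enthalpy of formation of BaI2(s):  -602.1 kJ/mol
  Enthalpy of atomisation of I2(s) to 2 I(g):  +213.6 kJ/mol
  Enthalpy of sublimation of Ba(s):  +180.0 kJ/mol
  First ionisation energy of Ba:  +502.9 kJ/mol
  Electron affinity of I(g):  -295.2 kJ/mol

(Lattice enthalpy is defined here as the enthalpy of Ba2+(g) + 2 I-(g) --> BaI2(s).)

ΔHf° = 1·ΔHsub + 1·(ΣIE) + 1·D(I2) + 2·EA + U
-602.1 = 1·(+180.0) + 1·(+1468.1) + 1·(+213.6) + 2·(-295.2) + U
U = -602.1 − (+1271.3) = -1873.4 kJ/mol

U = -1873.4 kJ/mol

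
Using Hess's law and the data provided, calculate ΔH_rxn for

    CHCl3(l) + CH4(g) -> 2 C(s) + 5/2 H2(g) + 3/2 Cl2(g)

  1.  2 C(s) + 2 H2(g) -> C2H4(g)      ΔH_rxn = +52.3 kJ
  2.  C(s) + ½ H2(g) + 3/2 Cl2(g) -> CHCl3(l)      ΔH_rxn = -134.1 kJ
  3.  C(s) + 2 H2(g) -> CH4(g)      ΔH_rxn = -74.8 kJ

ΔH_rxn = 208.9 kJ

eq. 1: not needed (C2H4(g) appears nowhere else).
eq. 2 reversed (CHCl3(l) must end up as a reactant): +134.1 kJ
eq. 3 reversed (reverse to put CH4(g) on the reactant side): +74.8 kJ
Combining the equations, ΔH_rxn = (+134.1) + (+74.8) = 208.9 kJ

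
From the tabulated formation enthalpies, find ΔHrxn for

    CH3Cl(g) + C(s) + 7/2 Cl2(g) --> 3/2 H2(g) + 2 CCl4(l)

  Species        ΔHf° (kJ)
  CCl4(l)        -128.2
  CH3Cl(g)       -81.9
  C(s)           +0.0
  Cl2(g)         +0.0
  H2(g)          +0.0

ΔHrxn = -174.5 kJ

Products: 3/2·(+0.0) + 2·(-128.2) = -256.4
Reactants: 1·(-81.9) + 1·(+0.0) + 7/2·(+0.0) = -81.9
ΔHrxn = (-256.4) − (-81.9) = -174.5 kJ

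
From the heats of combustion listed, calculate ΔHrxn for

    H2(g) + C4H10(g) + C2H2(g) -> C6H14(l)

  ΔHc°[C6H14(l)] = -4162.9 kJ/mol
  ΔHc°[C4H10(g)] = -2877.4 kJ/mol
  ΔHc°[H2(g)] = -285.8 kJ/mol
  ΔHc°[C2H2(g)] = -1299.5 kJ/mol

ΔHrxn = -299.8 kJ/mol

Using ΔH = Σ nΔHc°(reactants) − Σ nΔHc°(products):
= [1·(-285.8) + 1·(-2877.4) + 1·(-1299.5)] − [1·(-4162.9)]
= -299.8 kJ/mol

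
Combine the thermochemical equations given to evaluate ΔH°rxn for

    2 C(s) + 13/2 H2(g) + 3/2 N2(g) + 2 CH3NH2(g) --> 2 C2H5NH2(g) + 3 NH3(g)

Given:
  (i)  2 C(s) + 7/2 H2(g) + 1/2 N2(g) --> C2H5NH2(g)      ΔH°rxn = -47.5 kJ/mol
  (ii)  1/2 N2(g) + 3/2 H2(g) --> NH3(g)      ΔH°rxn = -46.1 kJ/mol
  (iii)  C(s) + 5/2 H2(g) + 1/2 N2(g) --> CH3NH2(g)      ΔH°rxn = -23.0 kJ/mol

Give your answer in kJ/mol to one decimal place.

(i) × 2: (2)·(-47.5) = -95.0 kJ/mol
(ii) × 3: (3)·(-46.1) = -138.3 kJ/mol
(iii) reversed and × 2: (-2)·(-23.0) = +46.0 kJ/mol
ΔH°rxn = (-95.0) + (-138.3) + (+46.0) = -187.3 kJ/mol

ΔH°rxn = -187.3 kJ/mol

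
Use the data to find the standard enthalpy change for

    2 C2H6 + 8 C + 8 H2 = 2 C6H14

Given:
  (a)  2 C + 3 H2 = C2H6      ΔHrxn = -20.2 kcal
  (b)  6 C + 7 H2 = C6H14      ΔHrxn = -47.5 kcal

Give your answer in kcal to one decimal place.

(a) reversed and × 2 (C2H6 must end up as a reactant; ×2 to match 2 C2H6 in the target): (-2)·(-20.2) = +40.4 kcal
(b) × 2 (×2 to match 2 C6H14 in the target): (2)·(-47.5) = -95.0 kcal
ΔHrxn = (+40.4) + (-95.0) = -54.6 kcal

ΔHrxn = -54.6 kcal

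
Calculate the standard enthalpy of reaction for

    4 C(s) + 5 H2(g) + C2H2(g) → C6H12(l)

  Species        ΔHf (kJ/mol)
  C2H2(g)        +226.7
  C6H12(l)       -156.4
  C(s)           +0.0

ΔH°rxn = Σ nΔHf°(products) − Σ nΔHf°(reactants).
Products: 1·(-156.4) = -156.4
Reactants: 4·(+0.0) + 5·(+0.0) + 1·(+226.7) = +226.7
ΔH_rxn = (-156.4) − (+226.7) = -383.1 kJ/mol

ΔH_rxn = -383.1 kJ/mol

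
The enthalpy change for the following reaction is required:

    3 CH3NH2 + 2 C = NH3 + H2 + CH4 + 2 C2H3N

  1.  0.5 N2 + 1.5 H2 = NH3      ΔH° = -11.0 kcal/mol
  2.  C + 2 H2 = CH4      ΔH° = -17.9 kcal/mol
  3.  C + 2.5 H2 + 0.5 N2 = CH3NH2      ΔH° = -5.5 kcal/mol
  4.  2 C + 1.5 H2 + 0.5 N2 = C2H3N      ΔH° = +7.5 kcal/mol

ΔH° = 2.6 kcal/mol

eq. 1 as written: -11.0 kcal/mol
eq. 2 as written: -17.9 kcal/mol
eq. 3 reversed and × 3: (-3)·(-5.5) = +16.5 kcal/mol
eq. 4 × 2: (2)·(+7.5) = +15.0 kcal/mol
Combining the equations, ΔH° = (-11.0) + (-17.9) + (+16.5) + (+15.0) = 2.6 kcal/mol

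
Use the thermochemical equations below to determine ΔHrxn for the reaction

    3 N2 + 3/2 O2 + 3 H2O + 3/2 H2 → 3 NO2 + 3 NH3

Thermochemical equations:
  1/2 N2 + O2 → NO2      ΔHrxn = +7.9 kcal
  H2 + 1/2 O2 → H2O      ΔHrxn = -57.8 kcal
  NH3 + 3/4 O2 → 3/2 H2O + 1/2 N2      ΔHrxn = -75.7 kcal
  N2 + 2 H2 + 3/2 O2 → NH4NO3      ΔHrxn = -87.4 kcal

ΔHrxn = 164.1 kcal

equation 1 × 3: (3)·(+7.9) = +23.7 kcal
equation 2 × 3/2: (3/2)·(-57.8) = -86.7 kcal
equation 3 reversed and × 3: (-3)·(-75.7) = +227.1 kcal
equation 4: not needed.
ΔHrxn = (+23.7) + (-86.7) + (+227.1) = 164.1 kcal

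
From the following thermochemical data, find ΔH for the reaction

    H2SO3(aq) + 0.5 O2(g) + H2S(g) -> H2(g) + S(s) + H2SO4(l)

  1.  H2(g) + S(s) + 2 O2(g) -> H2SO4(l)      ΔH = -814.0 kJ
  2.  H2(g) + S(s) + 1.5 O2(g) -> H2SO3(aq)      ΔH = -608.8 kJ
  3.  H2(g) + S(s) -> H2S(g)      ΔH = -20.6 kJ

ΔH = -184.6 kJ

eq. 1 as written: -814.0 kJ
eq. 2 reversed: +608.8 kJ
eq. 3 reversed: +20.6 kJ
Summing the manipulated equations, ΔH = (1)·(-814.0) + (-1)·(-608.8) + (-1)·(-20.6) = -184.6 kJ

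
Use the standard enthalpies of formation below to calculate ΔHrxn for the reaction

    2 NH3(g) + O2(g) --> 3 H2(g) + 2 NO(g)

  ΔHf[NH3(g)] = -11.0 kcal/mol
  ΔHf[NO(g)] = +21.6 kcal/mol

Products: 3·(+0.0) + 2·(+21.6) = +43.2
Reactants: 2·(-11.0) + 1·(+0.0) = -22.0
ΔHrxn = (+43.2) − (-22.0) = 65.2 kcal/mol

ΔHrxn = 65.2 kcal/mol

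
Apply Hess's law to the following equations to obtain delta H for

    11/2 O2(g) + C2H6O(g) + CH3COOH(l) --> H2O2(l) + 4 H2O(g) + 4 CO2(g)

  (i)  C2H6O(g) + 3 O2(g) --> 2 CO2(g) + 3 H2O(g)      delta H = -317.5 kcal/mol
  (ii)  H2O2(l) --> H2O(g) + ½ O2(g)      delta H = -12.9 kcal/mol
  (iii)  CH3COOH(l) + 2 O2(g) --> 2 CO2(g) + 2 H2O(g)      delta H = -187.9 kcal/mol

delta H = -492.5 kcal/mol

(i) as written (C2H6O(g) already on the reactant side): -317.5 kcal/mol
(ii) reversed (H2O2(l) must end up as a product): +12.9 kcal/mol
(iii) as written (CH3COOH(l) already on the reactant side): -187.9 kcal/mol
Summing the manipulated equations, delta H = (1)·(-317.5) + (-1)·(-12.9) + (1)·(-187.9) = -492.5 kcal/mol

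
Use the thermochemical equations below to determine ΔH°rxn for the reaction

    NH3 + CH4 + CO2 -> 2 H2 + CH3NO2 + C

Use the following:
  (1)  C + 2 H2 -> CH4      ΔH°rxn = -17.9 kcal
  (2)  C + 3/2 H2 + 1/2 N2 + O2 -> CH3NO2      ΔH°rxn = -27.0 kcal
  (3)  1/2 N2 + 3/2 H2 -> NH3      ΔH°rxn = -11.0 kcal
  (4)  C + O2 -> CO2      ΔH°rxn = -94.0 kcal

(1) reversed: +17.9 kcal
(2) as written: -27.0 kcal
(3) reversed: +11.0 kcal
(4) reversed: +94.0 kcal
Since enthalpy is a state function, ΔH°rxn = (-1)·(-17.9) + (1)·(-27.0) + (-1)·(-11.0) + (-1)·(-94.0) = 95.9 kcal

ΔH°rxn = 95.9 kcal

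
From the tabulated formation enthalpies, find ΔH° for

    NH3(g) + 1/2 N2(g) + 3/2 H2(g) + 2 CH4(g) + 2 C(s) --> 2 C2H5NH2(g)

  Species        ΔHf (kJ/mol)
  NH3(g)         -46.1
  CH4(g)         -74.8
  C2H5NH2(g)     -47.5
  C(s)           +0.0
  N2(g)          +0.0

Products: 2·(-47.5) = -95.0
Reactants: 1·(-46.1) + 1/2·(+0.0) + 3/2·(+0.0) + 2·(-74.8) + 2·(+0.0) = -195.7
ΔH° = (-95.0) − (-195.7) = 100.7 kJ/mol

ΔH° = 100.7 kJ/mol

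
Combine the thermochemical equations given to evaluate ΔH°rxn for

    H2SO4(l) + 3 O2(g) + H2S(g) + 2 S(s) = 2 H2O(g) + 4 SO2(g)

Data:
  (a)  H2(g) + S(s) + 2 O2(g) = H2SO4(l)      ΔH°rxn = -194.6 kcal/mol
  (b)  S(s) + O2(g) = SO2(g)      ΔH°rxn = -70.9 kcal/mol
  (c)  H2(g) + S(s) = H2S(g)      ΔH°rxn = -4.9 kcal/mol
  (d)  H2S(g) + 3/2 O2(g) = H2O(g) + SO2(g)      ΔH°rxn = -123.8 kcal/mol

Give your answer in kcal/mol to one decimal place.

ΔH°rxn = -199.7 kcal/mol

(a) reversed (H2SO4(l) must end up as a reactant): +194.6 kcal/mol
(b) × 2: (2)·(-70.9) = -141.8 kcal/mol
(c) as written: -4.9 kcal/mol
(d) × 2 (×2 to match 2 H2O(g) in the target): (2)·(-123.8) = -247.6 kcal/mol
ΔH°rxn = (-1)·(-194.6) + (2)·(-70.9) + (1)·(-4.9) + (2)·(-123.8) = -199.7 kcal/mol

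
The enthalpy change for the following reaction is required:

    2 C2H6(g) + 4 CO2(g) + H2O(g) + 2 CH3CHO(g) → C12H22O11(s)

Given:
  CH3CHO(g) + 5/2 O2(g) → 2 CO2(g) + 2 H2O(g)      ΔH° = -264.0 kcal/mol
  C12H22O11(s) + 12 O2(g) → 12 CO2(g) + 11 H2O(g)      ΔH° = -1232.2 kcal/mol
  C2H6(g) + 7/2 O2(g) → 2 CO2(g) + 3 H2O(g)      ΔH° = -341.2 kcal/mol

ΔH° = 21.8 kcal/mol

equation 1 × 2: (2)·(-264.0) = -528.0 kcal/mol
equation 2 reversed: +1232.2 kcal/mol
equation 3 × 2: (2)·(-341.2) = -682.4 kcal/mol
Combining the equations, ΔH° = (2)·(-264.0) + (-1)·(-1232.2) + (2)·(-341.2) = 21.8 kcal/mol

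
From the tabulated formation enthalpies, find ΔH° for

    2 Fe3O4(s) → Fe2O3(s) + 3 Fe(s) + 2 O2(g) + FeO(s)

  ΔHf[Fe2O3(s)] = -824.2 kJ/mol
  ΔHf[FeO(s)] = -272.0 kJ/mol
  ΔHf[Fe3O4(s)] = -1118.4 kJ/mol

ΔH° = 1140.6 kJ/mol

Products: 1·(-824.2) + 3·(+0.0) + 2·(+0.0) + 1·(-272.0) = -1096.2
Reactants: 2·(-1118.4) = -2236.8
ΔH° = (-1096.2) − (-2236.8) = 1140.6 kJ/mol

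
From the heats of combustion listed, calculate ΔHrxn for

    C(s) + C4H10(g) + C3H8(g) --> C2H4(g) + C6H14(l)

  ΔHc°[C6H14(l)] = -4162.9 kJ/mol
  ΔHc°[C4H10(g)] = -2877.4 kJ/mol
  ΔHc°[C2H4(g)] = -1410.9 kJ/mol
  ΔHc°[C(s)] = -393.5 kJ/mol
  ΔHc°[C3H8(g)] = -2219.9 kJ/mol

ΔHrxn = 83.0 kJ/mol

With combustion enthalpies, reactants minus products:
= [1·(-393.5) + 1·(-2877.4) + 1·(-2219.9)] − [1·(-1410.9) + 1·(-4162.9)]
= 83.0 kJ/mol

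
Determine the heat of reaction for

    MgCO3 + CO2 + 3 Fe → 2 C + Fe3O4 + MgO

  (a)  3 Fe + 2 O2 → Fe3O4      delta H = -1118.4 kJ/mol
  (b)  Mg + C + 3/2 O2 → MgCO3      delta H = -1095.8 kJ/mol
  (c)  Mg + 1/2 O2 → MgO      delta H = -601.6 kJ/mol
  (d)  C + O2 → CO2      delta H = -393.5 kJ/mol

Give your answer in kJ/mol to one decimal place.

(a) as written (Fe3O4 already on the product side): -1118.4 kJ/mol
(b) reversed (MgCO3 must end up as a reactant): +1095.8 kJ/mol
(c) as written (MgO already on the product side): -601.6 kJ/mol
(d) reversed (reverse to put CO2 on the reactant side): +393.5 kJ/mol
Summing the manipulated equations, delta H = (1)·(-1118.4) + (-1)·(-1095.8) + (1)·(-601.6) + (-1)·(-393.5) = -230.7 kJ/mol

delta H = -230.7 kJ/mol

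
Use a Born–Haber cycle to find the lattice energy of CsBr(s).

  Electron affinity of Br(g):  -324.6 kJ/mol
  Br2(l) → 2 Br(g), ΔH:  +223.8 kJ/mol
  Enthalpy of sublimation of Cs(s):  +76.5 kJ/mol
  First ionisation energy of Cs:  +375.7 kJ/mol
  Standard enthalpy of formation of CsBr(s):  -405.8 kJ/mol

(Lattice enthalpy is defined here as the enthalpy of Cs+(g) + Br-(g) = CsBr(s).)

ΔHf° = 1·ΔHsub + 1·(ΣIE) + 1/2·D(Br2) + 1·EA + U
-405.8 = 1·(+76.5) + 1·(+375.7) + 1/2·(+223.8) + 1·(-324.6) + U
U = -405.8 − (+239.5) = -645.3 kJ/mol

U = -645.3 kJ/mol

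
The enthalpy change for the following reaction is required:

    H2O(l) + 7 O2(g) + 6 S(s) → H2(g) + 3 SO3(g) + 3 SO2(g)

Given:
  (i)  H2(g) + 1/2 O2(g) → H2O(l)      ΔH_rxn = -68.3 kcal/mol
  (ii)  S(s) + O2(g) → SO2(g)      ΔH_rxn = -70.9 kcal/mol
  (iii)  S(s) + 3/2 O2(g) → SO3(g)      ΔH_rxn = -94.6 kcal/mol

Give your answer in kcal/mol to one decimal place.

(i) reversed (reverse to put H2O(l) on the reactant side): +68.3 kcal/mol
(ii) × 3 (scale by 3 for the 3 SO2(g)): (3)·(-70.9) = -212.7 kcal/mol
(iii) × 3 (×3 to match 3 SO3(g) in the target): (3)·(-94.6) = -283.8 kcal/mol
ΔH_rxn = (+68.3) + (-212.7) + (-283.8) = -428.2 kcal/mol

ΔH_rxn = -428.2 kcal/mol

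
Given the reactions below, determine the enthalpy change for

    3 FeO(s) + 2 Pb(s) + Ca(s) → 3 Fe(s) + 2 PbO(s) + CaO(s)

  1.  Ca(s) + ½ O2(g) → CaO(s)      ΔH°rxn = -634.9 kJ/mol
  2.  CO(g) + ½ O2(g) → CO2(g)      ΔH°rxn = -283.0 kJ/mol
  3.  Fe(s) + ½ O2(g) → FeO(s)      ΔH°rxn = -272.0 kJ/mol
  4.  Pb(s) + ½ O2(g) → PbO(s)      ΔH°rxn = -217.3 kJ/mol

ΔH°rxn = -253.5 kJ/mol

eq. 1 as written: -634.9 kJ/mol
eq. 2: not needed.
eq. 3 reversed and × 3: (-3)·(-272.0) = +816.0 kJ/mol
eq. 4 × 2: (2)·(-217.3) = -434.6 kJ/mol
ΔH°rxn = (-634.9) + (+816.0) + (-434.6) = -253.5 kJ/mol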